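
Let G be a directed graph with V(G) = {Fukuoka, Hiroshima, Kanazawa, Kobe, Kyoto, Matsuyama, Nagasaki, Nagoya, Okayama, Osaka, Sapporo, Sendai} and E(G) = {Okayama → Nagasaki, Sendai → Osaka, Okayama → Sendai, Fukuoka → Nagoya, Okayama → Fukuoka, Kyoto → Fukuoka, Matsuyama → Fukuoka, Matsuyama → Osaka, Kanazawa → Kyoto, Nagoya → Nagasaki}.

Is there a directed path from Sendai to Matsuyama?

No

Explore from Sendai.
Distance 1: reach Osaka.
The search from Sendai is exhausted; no directed path reaches Matsuyama.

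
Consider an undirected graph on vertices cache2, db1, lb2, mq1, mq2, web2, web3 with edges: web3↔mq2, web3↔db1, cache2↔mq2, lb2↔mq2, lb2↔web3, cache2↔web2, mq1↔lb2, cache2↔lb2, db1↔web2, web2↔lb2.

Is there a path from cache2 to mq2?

Yes

Explore from cache2.
Distance 1: reach lb2, mq2, web2.
Found mq2.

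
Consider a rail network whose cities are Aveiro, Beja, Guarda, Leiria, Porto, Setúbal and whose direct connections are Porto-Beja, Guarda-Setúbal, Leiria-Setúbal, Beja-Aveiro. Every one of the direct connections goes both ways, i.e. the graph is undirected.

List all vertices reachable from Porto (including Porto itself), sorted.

Start at Porto.
Its neighbours: Beja.
Then their neighbours: Aveiro.
Nothing further is reachable.

Aveiro, Beja, Porto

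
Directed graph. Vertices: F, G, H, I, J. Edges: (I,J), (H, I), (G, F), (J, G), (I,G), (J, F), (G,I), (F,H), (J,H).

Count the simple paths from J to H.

J→F→H
J→G→F→H
J→H

3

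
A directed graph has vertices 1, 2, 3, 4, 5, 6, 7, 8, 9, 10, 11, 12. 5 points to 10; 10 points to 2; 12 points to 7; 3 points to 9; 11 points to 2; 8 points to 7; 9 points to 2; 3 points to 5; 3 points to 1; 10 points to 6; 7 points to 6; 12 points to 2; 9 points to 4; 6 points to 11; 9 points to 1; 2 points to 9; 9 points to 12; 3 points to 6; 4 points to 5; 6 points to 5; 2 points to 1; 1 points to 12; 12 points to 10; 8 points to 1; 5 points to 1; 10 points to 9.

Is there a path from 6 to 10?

Yes

Explore from 6.
Distance 1: reach 5, 11.
Distance 2: reach 1, 2, 10.
Found 10.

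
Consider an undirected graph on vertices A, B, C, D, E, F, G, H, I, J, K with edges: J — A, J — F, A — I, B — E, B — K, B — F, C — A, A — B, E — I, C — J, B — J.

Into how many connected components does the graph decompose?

From A: component {A, B, C, E, F, I, J, K}.
From D: component {D}.
From G: component {G}.
From H: component {H}.
That's 4 components.

4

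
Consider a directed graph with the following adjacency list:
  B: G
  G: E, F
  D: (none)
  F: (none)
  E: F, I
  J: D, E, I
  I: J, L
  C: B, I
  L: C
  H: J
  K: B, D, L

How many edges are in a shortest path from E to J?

Distance 0: E.
Distance 1: F, I.
Distance 2: J, L — contains J.

2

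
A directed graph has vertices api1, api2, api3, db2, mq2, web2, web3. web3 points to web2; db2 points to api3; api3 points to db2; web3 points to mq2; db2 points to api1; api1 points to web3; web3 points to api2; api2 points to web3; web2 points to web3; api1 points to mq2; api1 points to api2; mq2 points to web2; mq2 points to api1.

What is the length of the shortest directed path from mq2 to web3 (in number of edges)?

Distance 0: mq2.
Distance 1: api1, web2.
Distance 2: api2, web3 — contains web3.

2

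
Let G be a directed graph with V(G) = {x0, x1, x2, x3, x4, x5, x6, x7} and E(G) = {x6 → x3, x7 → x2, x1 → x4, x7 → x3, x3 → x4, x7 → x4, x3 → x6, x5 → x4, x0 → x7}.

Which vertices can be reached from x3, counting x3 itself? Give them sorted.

Start at x3.
Its neighbours: x4, x6.
Nothing further is reachable.

x3, x4, x6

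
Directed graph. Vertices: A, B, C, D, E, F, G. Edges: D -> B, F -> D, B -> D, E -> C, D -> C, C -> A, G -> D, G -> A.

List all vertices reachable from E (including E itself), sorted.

A, C, E

Start at E.
Its neighbours: C.
Then their neighbours: A.
Nothing further is reachable.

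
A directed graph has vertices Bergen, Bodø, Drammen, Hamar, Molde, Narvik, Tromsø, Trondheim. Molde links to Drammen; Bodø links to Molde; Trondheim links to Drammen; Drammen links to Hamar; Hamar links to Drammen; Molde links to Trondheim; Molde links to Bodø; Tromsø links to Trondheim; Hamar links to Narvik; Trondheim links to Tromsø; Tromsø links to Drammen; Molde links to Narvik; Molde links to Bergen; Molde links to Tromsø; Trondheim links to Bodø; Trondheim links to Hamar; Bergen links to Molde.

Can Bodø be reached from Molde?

Yes

Explore from Molde.
Distance 1: reach Bergen, Bodø, Drammen, Narvik, Tromsø, Trondheim.
Found Bodø.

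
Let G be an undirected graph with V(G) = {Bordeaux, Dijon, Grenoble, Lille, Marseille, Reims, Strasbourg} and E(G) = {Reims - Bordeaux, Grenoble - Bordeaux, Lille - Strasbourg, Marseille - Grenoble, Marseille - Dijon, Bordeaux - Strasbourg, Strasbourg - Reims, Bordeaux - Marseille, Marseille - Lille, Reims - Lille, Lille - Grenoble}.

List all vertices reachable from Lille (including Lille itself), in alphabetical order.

Start at Lille.
Its neighbours: Grenoble, Marseille, Reims, Strasbourg.
Then their neighbours: Bordeaux, Dijon.
Every vertex is now reached.

Bordeaux, Dijon, Grenoble, Lille, Marseille, Reims, Strasbourg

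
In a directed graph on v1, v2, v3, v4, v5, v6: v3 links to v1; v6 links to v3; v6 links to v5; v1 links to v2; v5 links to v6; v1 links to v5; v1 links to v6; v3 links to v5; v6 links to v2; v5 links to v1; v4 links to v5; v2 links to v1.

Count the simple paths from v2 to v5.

3

v2→v1→v5
v2→v1→v6→v3→v5
v2→v1→v6→v5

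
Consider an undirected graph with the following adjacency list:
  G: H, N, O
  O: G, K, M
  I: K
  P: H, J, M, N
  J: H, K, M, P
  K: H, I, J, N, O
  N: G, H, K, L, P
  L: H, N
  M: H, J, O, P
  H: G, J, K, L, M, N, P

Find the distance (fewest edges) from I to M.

Distance 0: I.
Distance 1: K.
Distance 2: H, J, N, O.
Distance 3: G, L, M, P — contains M.

3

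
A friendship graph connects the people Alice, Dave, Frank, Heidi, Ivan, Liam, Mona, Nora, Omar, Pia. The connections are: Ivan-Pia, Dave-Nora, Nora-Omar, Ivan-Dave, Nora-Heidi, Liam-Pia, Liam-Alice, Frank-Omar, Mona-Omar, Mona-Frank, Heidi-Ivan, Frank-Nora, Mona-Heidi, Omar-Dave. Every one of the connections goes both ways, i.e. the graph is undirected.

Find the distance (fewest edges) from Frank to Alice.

Distance 0: Frank.
Distance 1: Mona, Nora, Omar.
Distance 2: Dave, Heidi.
Distance 3: Ivan.
Distance 4: Pia.
Distance 5: Liam.
Distance 6: Alice — contains Alice.

6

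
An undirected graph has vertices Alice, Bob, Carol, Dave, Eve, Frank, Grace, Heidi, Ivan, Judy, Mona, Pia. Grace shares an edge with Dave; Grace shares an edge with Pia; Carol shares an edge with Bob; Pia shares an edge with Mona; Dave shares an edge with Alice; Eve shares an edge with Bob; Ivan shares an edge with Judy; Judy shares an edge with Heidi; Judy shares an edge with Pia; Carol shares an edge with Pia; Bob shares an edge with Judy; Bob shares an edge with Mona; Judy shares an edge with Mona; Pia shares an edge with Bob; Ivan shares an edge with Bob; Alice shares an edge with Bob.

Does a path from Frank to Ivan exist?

No

Frank has no edges, so nothing is reachable from it.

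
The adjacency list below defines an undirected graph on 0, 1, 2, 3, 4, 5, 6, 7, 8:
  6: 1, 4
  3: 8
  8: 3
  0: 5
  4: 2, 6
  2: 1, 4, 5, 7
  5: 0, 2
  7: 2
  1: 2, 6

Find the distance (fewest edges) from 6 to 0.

Distance 0: 6.
Distance 1: 1, 4.
Distance 2: 2.
Distance 3: 5, 7.
Distance 4: 0 — contains 0.

4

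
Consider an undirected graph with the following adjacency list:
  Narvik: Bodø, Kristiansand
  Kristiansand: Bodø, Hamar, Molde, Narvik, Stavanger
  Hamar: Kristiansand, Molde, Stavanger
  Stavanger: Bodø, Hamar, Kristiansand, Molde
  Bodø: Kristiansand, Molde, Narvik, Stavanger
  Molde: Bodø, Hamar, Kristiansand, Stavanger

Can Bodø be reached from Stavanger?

Explore from Stavanger.
Distance 1: reach Bodø, Hamar, Kristiansand, Molde.
Found Bodø.

Yes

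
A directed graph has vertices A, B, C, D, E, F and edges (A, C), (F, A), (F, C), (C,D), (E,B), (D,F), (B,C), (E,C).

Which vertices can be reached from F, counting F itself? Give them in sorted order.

A, C, D, F

Start at F.
Its neighbours: A, C.
Then their neighbours: D.
Nothing further is reachable.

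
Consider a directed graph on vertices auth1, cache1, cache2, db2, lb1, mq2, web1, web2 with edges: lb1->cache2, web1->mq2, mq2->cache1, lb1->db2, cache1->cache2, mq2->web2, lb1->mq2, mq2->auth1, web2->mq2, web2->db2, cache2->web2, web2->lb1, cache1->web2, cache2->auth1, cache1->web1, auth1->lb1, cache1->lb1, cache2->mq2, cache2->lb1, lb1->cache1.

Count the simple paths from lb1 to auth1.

lb1→cache1→cache2→auth1
lb1→cache1→cache2→mq2→auth1
lb1→cache1→cache2→web2→mq2→auth1
lb1→cache1→web1→mq2→auth1
lb1→cache1→web2→mq2→auth1
lb1→cache2→auth1
lb1→cache2→mq2→auth1
lb1→cache2→web2→mq2→auth1
lb1→mq2→auth1
lb1→mq2→cache1→cache2→auth1

10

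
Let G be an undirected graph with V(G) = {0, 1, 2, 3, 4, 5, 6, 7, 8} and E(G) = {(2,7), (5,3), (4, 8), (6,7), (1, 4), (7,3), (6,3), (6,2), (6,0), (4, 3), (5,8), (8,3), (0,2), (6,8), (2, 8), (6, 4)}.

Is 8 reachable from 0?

Yes

Explore from 0.
Distance 1: reach 2, 6.
Distance 2: reach 3, 4, 7, 8.
Found 8.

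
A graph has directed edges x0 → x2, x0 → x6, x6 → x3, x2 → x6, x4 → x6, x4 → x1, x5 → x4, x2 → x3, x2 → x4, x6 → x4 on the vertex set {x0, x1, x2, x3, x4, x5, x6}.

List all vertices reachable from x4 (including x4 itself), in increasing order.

x1, x3, x4, x6

Start at x4.
Its neighbours: x1, x6.
Then their neighbours: x3.
Nothing further is reachable.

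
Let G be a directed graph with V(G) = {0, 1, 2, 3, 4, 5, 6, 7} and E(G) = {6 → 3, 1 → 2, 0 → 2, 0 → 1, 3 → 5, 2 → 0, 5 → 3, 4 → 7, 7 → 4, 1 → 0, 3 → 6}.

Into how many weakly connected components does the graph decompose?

From 0: component {0, 1, 2}.
From 3: component {3, 5, 6}.
From 4: component {4, 7}.
That's 3 components.

3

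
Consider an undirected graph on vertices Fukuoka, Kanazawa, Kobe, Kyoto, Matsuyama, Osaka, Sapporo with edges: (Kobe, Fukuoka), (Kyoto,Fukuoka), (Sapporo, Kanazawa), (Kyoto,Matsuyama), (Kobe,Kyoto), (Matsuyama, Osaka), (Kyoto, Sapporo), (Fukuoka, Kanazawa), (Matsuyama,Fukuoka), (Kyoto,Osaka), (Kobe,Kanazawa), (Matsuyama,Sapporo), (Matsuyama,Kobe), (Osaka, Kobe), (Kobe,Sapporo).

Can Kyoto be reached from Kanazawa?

Yes

Explore from Kanazawa.
Distance 1: reach Fukuoka, Kobe, Sapporo.
Distance 2: reach Kyoto, Matsuyama, Osaka.
Found Kyoto.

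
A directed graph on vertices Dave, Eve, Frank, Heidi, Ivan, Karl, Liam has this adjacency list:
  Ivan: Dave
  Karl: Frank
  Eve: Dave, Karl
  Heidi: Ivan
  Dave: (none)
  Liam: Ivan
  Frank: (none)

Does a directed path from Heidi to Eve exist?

Explore from Heidi.
Distance 1: reach Ivan.
Distance 2: reach Dave.
The search from Heidi is exhausted; no directed path reaches Eve.

No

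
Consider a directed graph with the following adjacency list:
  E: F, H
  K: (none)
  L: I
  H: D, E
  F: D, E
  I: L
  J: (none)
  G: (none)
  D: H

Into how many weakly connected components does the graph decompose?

5

From D: component {D, E, F, H}.
From G: component {G}.
From I: component {I, L}.
From J: component {J}.
From K: component {K}.
That's 5 components.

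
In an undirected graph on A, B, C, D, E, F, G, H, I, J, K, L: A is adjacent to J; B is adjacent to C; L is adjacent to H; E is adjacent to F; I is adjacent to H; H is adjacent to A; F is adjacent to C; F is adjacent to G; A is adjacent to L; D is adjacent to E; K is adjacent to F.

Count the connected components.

2

From A: component {A, H, I, J, L}.
From B: component {B, C, D, E, F, G, K}.
That's 2 components.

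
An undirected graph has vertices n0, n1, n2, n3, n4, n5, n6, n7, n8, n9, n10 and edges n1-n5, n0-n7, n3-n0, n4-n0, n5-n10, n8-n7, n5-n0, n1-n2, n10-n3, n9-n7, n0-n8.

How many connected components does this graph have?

From n0: component {n0, n1, n2, n3, n4, n5, n7, n8, n9, n10}.
From n6: component {n6}.
That's 2 components.

2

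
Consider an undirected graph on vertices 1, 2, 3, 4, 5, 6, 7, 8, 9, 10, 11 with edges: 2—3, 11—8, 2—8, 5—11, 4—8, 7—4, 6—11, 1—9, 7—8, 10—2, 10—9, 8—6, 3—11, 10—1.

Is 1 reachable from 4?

Yes

Explore from 4.
Distance 1: reach 7, 8.
Distance 2: reach 2, 6, 11.
Distance 3: reach 3, 5, 10.
Distance 4: reach 1, 9.
Found 1.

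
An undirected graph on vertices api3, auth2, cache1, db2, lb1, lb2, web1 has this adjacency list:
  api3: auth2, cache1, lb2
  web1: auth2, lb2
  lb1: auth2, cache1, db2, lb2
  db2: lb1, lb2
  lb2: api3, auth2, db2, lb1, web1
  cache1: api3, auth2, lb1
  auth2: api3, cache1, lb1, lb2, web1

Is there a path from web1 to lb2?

Yes

Explore from web1.
Distance 1: reach auth2, lb2.
Found lb2.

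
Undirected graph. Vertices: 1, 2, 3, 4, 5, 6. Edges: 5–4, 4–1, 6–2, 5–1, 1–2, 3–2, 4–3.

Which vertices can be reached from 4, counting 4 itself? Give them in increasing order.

1, 2, 3, 4, 5, 6

Start at 4.
Its neighbours: 1, 3, 5.
Then their neighbours: 2.
Then next layer: 6.
Every vertex is now reached.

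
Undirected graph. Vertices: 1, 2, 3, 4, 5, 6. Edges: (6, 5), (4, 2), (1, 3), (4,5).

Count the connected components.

From 1: component {1, 3}.
From 2: component {2, 4, 5, 6}.
That's 2 components.

2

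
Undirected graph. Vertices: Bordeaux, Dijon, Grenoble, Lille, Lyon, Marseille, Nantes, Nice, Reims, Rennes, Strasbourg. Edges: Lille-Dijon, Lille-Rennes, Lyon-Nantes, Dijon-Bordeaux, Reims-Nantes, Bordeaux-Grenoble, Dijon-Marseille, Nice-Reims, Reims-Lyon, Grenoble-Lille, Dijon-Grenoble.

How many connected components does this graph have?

3

From Bordeaux: component {Bordeaux, Dijon, Grenoble, Lille, Marseille, Rennes}.
From Lyon: component {Lyon, Nantes, Nice, Reims}.
From Strasbourg: component {Strasbourg}.
That's 3 components.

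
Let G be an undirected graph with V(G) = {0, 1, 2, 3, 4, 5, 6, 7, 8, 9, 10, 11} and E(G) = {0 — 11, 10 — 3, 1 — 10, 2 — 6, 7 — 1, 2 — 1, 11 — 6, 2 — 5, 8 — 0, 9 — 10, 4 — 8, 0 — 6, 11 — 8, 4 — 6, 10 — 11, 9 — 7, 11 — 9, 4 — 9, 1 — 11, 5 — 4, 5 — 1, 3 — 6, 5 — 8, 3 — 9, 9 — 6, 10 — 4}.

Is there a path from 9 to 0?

Explore from 9.
Distance 1: reach 3, 4, 6, 7, 10, 11.
Distance 2: reach 0, 1, 2, 5, 8.
Found 0.

Yes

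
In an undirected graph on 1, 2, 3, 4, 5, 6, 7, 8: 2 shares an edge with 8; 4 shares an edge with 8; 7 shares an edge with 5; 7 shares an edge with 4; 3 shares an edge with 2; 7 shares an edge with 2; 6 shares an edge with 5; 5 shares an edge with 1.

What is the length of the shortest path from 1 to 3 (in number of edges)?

4

Distance 0: 1.
Distance 1: 5.
Distance 2: 6, 7.
Distance 3: 2, 4.
Distance 4: 3, 8 — contains 3.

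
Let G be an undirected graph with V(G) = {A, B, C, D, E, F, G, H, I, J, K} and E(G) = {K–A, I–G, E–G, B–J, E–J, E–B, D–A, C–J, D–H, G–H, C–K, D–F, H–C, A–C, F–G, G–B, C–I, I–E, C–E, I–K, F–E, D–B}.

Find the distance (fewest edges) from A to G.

Distance 0: A.
Distance 1: C, D, K.
Distance 2: B, E, F, H, I, J.
Distance 3: G — contains G.

3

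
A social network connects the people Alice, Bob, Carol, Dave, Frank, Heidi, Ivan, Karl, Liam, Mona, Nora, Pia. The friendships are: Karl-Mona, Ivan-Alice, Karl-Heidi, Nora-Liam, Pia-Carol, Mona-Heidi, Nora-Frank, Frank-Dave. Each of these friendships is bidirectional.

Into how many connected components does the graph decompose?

5

From Alice: component {Alice, Ivan}.
From Bob: component {Bob}.
From Carol: component {Carol, Pia}.
From Dave: component {Dave, Frank, Liam, Nora}.
From Heidi: component {Heidi, Karl, Mona}.
That's 5 components.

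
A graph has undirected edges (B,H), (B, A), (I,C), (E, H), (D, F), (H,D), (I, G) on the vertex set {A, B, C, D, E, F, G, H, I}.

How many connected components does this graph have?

2

From A: component {A, B, D, E, F, H}.
From C: component {C, G, I}.
That's 2 components.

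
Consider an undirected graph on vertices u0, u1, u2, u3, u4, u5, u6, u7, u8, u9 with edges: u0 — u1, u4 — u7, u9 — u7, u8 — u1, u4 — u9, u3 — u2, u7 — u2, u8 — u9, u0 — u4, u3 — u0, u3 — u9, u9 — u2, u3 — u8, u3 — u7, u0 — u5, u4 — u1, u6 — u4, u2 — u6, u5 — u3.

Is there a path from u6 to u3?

Explore from u6.
Distance 1: reach u2, u4.
Distance 2: reach u0, u1, u3, u7, u9.
Found u3.

Yes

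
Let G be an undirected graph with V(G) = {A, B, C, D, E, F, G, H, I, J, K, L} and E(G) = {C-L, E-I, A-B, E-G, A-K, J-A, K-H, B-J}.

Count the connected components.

5

From A: component {A, B, H, J, K}.
From C: component {C, L}.
From D: component {D}.
From E: component {E, G, I}.
From F: component {F}.
That's 5 components.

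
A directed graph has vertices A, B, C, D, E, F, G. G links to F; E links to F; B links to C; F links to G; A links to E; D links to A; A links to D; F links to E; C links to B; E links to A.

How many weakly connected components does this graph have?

2

From A: component {A, D, E, F, G}.
From B: component {B, C}.
That's 2 components.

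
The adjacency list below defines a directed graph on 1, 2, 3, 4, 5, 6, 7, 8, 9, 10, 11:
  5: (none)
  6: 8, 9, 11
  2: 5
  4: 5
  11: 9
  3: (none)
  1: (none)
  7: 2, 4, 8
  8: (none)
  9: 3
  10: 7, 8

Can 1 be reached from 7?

No

Explore from 7.
Distance 1: reach 2, 4, 8.
Distance 2: reach 5.
The search from 7 is exhausted; no directed path reaches 1.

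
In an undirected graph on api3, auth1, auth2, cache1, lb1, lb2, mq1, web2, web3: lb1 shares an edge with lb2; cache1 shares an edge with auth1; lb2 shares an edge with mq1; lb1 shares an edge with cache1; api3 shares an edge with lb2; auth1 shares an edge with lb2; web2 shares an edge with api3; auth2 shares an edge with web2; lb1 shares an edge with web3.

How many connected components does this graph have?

1

From api3: component {api3, auth1, auth2, cache1, lb1, lb2, mq1, web2, web3}.
That's 1 component.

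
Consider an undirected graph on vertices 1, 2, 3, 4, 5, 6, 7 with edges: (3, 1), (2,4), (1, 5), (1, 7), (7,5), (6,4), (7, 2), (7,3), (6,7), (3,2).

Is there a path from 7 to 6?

Explore from 7.
Distance 1: reach 1, 2, 3, 5, 6.
Found 6.

Yes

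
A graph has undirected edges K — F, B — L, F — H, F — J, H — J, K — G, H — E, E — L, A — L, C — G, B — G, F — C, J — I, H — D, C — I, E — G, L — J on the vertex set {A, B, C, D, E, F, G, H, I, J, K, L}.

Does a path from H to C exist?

Yes

Explore from H.
Distance 1: reach D, E, F, J.
Distance 2: reach C, G, I, K, L.
Found C.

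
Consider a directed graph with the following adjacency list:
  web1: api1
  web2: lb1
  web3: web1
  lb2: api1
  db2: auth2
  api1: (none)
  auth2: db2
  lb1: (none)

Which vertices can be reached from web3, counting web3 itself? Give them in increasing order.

api1, web1, web3

Start at web3.
Its neighbours: web1.
Then their neighbours: api1.
Nothing further is reachable.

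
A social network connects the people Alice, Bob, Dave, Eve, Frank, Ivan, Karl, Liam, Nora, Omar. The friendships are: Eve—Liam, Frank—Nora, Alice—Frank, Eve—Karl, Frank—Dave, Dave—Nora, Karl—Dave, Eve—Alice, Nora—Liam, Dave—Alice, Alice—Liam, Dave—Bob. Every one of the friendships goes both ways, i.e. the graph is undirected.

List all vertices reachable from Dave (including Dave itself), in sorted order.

Start at Dave.
Its neighbours: Alice, Bob, Frank, Karl, Nora.
Then their neighbours: Eve, Liam.
Nothing further is reachable.

Alice, Bob, Dave, Eve, Frank, Karl, Liam, Nora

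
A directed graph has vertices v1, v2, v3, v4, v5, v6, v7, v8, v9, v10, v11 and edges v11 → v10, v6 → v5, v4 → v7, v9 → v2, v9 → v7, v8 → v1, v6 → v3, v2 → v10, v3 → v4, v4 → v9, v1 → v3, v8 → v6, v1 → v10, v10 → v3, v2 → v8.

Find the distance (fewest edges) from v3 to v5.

Distance 0: v3.
Distance 1: v4.
Distance 2: v7, v9.
Distance 3: v2.
Distance 4: v8, v10.
Distance 5: v1, v6.
Distance 6: v5 — contains v5.

6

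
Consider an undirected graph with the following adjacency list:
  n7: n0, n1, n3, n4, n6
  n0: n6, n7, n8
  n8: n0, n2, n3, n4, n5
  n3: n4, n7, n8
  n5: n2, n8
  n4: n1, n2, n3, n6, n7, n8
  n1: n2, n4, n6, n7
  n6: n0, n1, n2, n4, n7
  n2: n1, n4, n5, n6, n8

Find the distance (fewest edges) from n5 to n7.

3

Distance 0: n5.
Distance 1: n2, n8.
Distance 2: n0, n1, n3, n4, n6.
Distance 3: n7 — contains n7.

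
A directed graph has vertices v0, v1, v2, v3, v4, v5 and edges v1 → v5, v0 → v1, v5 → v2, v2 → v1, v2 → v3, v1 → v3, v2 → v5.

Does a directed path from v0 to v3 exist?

Yes

Explore from v0.
Distance 1: reach v1.
Distance 2: reach v3, v5.
Found v3.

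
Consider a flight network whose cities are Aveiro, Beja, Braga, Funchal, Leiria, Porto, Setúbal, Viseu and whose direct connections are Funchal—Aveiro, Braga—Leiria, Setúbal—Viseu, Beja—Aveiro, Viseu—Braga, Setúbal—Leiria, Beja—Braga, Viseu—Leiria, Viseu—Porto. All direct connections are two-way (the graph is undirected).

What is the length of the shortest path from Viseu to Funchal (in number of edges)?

4

Distance 0: Viseu.
Distance 1: Braga, Leiria, Porto, Setúbal.
Distance 2: Beja.
Distance 3: Aveiro.
Distance 4: Funchal — contains Funchal.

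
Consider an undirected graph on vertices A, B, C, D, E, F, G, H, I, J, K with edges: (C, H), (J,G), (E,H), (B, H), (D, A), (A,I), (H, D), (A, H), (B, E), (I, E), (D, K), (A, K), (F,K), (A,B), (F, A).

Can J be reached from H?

Explore from H.
Distance 1: reach A, B, C, D, E.
Distance 2: reach F, I, K.
The search is exhausted without reaching J; it lies in a different component.

No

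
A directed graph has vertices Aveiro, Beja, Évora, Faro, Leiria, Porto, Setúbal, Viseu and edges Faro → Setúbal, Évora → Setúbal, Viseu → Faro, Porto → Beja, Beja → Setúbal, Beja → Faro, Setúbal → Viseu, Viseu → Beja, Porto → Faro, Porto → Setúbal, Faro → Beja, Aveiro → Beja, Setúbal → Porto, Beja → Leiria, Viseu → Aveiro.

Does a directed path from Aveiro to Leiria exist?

Explore from Aveiro.
Distance 1: reach Beja.
Distance 2: reach Faro, Leiria, Setúbal.
Found Leiria.

Yes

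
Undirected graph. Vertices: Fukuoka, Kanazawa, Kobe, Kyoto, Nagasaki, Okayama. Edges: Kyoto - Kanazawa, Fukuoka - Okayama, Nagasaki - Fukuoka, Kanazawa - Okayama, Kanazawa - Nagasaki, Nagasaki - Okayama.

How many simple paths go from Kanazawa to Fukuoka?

Kanazawa–Nagasaki–Fukuoka
Kanazawa–Nagasaki–Okayama–Fukuoka
Kanazawa–Okayama–Fukuoka
Kanazawa–Okayama–Nagasaki–Fukuoka

4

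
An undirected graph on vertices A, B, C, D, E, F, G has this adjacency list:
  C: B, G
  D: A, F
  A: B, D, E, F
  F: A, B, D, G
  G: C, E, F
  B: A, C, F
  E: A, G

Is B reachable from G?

Yes

Explore from G.
Distance 1: reach C, E, F.
Distance 2: reach A, B, D.
Found B.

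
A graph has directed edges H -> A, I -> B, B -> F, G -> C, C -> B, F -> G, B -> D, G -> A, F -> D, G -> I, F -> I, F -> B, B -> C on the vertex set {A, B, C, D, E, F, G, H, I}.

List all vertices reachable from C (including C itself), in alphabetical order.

A, B, C, D, F, G, I

Start at C.
Its neighbours: B.
Then their neighbours: D, F.
Then next layer: G, I.
Then next layer: A.
Nothing further is reachable.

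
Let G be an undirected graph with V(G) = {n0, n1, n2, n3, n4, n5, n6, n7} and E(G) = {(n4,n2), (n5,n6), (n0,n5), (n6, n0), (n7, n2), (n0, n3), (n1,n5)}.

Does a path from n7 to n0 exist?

No

Explore from n7.
Distance 1: reach n2.
Distance 2: reach n4.
The search is exhausted without reaching n0; it lies in a different component.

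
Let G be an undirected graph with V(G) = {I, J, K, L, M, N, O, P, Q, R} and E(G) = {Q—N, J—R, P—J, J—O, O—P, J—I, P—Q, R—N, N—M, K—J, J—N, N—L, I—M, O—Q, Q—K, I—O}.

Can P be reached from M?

Explore from M.
Distance 1: reach I, N.
Distance 2: reach J, L, O, Q, R.
Distance 3: reach K, P.
Found P.

Yes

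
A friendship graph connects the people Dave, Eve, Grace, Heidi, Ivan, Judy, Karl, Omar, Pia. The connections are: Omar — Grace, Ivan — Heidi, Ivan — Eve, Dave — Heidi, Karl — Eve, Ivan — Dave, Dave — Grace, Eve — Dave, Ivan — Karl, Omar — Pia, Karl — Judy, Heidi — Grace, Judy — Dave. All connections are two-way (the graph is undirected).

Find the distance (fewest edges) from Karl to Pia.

Distance 0: Karl.
Distance 1: Eve, Ivan, Judy.
Distance 2: Dave, Heidi.
Distance 3: Grace.
Distance 4: Omar.
Distance 5: Pia — contains Pia.

5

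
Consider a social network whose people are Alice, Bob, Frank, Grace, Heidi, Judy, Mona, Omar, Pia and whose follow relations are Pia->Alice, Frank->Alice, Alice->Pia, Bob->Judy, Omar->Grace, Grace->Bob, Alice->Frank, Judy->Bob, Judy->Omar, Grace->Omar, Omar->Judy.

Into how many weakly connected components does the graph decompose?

4

From Alice: component {Alice, Frank, Pia}.
From Bob: component {Bob, Grace, Judy, Omar}.
From Heidi: component {Heidi}.
From Mona: component {Mona}.
That's 4 components.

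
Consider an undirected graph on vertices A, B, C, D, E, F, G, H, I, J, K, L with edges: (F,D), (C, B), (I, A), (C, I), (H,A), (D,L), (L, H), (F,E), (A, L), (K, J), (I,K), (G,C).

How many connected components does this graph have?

From A: component {A, B, C, D, E, F, G, H, I, J, K, L}.
That's 1 component.

1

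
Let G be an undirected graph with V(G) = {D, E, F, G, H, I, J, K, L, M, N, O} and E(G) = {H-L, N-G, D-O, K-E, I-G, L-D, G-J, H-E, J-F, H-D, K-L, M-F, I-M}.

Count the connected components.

From D: component {D, E, H, K, L, O}.
From F: component {F, G, I, J, M, N}.
That's 2 components.

2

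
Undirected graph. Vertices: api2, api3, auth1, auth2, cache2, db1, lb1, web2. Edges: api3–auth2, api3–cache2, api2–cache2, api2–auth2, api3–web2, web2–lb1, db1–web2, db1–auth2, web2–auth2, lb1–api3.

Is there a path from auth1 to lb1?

auth1 has no edges, so nothing is reachable from it.

No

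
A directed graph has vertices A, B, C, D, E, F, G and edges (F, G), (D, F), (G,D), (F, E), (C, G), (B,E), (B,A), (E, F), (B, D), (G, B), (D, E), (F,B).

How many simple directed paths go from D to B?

D→E→F→B
D→E→F→G→B
D→F→B
D→F→G→B

4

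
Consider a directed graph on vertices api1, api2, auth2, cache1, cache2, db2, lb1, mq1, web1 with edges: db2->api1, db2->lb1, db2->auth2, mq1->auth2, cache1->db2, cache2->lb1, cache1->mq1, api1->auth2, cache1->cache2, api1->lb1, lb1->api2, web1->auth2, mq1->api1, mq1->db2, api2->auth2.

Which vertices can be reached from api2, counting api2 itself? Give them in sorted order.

api2, auth2

Start at api2.
Its neighbours: auth2.
Nothing further is reachable.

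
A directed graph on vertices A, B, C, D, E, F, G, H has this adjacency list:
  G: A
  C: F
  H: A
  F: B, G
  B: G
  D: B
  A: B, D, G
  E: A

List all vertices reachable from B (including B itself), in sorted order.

A, B, D, G

Start at B.
Its neighbours: G.
Then their neighbours: A.
Then next layer: D.
Nothing further is reachable.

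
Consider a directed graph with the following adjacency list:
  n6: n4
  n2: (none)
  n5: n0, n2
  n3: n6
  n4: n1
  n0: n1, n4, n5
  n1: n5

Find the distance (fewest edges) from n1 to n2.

2

Distance 0: n1.
Distance 1: n5.
Distance 2: n0, n2 — contains n2.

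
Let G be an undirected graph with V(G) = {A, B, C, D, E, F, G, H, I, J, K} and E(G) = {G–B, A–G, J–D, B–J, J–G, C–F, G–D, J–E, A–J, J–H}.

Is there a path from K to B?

K has no edges, so nothing is reachable from it.

No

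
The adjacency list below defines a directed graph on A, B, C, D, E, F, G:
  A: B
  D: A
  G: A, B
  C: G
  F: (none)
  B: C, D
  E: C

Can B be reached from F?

F has no outgoing edges, so nothing is reachable from it.

No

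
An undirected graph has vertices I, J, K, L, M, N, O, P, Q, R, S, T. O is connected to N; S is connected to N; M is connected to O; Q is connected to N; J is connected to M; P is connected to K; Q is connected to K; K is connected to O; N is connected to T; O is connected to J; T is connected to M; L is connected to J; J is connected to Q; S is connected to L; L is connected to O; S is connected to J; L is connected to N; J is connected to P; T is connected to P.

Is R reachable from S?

Explore from S.
Distance 1: reach J, L, N.
Distance 2: reach M, O, P, Q, T.
Distance 3: reach K.
The search is exhausted without reaching R; it lies in a different component.

No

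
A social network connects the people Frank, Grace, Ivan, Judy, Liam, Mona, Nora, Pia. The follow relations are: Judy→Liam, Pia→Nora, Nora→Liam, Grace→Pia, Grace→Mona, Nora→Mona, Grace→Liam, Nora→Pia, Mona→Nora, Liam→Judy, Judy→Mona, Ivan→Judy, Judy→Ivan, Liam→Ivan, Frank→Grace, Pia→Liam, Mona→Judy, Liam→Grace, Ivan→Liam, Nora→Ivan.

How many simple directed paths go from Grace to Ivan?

18

Grace→Liam→Ivan
Grace→Liam→Judy→Ivan
Grace→Liam→Judy→Mona→Nora→Ivan
Grace→Mona→Judy→Ivan
Grace→Mona→Judy→Liam→Ivan
Grace→Mona→Nora→Ivan
Grace→Mona→Nora→Liam→Ivan
Grace→Mona→Nora→Liam→Judy→Ivan
... and 10 more.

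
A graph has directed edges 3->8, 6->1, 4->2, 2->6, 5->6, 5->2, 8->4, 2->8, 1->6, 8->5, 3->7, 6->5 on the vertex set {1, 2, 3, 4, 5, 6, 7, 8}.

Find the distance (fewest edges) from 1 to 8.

4

Distance 0: 1.
Distance 1: 6.
Distance 2: 5.
Distance 3: 2.
Distance 4: 8 — contains 8.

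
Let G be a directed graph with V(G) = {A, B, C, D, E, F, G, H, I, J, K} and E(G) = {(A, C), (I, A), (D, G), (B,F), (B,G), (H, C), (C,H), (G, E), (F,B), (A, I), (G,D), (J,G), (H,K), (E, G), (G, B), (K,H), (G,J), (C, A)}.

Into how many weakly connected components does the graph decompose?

2

From A: component {A, C, H, I, K}.
From B: component {B, D, E, F, G, J}.
That's 2 components.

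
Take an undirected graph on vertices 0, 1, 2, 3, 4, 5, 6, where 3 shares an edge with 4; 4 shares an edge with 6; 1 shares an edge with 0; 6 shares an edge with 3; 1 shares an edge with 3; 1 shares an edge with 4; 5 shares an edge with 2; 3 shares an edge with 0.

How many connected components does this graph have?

2

From 0: component {0, 1, 3, 4, 6}.
From 2: component {2, 5}.
That's 2 components.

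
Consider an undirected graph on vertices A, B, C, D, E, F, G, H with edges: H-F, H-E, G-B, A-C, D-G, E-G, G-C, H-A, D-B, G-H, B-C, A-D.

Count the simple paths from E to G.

E–G
E–H–A–C–B–D–G
E–H–A–C–B–G
E–H–A–C–G
E–H–A–D–B–C–G
E–H–A–D–B–G
E–H–A–D–G
E–H–G

8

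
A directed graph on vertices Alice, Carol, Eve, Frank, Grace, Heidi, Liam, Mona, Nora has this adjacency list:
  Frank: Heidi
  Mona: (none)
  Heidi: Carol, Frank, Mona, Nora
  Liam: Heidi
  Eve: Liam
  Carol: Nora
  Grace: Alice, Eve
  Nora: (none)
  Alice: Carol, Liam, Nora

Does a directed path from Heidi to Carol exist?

Explore from Heidi.
Distance 1: reach Carol, Frank, Mona, Nora.
Found Carol.

Yes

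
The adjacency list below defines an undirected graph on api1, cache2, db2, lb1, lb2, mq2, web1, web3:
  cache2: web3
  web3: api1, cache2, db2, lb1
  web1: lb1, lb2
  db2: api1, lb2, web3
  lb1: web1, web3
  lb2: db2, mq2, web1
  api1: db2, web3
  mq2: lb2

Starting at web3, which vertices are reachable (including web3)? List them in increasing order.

api1, cache2, db2, lb1, lb2, mq2, web1, web3

Start at web3.
Its neighbours: api1, cache2, db2, lb1.
Then their neighbours: lb2, web1.
Then next layer: mq2.
Every vertex is now reached.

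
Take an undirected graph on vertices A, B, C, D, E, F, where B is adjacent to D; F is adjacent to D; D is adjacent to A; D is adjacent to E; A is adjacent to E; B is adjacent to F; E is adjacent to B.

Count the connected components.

2

From A: component {A, B, D, E, F}.
From C: component {C}.
That's 2 components.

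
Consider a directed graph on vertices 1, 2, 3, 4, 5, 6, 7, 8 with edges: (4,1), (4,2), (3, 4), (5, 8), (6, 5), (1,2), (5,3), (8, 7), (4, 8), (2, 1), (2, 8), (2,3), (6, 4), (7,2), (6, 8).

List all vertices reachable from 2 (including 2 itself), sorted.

Start at 2.
Its neighbours: 1, 3, 8.
Then their neighbours: 4, 7.
Nothing further is reachable.

1, 2, 3, 4, 7, 8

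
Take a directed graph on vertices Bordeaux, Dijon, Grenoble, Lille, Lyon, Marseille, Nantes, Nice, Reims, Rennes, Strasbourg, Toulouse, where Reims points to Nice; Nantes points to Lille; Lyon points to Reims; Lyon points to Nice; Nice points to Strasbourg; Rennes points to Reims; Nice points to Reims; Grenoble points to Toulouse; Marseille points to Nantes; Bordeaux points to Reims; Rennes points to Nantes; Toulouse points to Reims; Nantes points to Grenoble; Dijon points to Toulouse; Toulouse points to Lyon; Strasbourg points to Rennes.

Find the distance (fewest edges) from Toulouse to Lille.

Distance 0: Toulouse.
Distance 1: Lyon, Reims.
Distance 2: Nice.
Distance 3: Strasbourg.
Distance 4: Rennes.
Distance 5: Nantes.
Distance 6: Grenoble, Lille — contains Lille.

6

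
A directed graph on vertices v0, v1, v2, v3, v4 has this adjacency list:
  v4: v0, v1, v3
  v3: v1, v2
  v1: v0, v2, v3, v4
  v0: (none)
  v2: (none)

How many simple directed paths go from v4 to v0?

v4→v0
v4→v1→v0
v4→v3→v1→v0

3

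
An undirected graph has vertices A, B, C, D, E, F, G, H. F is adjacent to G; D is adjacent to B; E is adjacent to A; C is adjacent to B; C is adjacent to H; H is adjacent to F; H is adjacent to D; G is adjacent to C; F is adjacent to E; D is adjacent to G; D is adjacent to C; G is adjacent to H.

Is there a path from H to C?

Explore from H.
Distance 1: reach C, D, F, G.
Found C.

Yes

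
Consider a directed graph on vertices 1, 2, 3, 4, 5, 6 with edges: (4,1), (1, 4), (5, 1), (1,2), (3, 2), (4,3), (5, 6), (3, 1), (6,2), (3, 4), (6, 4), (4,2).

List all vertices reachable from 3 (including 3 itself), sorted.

1, 2, 3, 4

Start at 3.
Its neighbours: 1, 2, 4.
Nothing further is reachable.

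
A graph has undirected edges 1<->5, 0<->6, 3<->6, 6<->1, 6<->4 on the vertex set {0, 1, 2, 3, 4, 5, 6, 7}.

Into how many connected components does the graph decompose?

From 0: component {0, 1, 3, 4, 5, 6}.
From 2: component {2}.
From 7: component {7}.
That's 3 components.

3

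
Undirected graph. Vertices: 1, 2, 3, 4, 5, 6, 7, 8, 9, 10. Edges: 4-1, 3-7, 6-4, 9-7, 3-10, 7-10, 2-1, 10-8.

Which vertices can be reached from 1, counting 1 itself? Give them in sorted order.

Start at 1.
Its neighbours: 2, 4.
Then their neighbours: 6.
Nothing further is reachable.

1, 2, 4, 6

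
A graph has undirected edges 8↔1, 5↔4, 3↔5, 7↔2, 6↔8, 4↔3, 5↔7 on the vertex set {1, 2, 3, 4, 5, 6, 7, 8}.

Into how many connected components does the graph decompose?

2

From 1: component {1, 6, 8}.
From 2: component {2, 3, 4, 5, 7}.
That's 2 components.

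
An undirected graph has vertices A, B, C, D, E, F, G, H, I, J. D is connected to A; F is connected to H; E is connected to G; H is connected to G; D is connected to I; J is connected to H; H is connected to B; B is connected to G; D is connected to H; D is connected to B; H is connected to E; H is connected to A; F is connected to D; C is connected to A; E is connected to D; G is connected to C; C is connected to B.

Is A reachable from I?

Explore from I.
Distance 1: reach D.
Distance 2: reach A, B, E, F, H.
Found A.

Yes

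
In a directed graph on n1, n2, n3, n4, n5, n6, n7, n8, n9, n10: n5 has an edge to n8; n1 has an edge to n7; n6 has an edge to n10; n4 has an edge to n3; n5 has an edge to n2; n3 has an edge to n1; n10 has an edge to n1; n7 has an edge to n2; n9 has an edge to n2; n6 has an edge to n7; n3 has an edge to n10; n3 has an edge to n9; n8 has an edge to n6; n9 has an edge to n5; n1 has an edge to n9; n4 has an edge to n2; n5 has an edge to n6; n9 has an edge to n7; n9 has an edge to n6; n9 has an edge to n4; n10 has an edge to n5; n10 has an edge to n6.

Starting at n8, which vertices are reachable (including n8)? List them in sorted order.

n1, n2, n3, n4, n5, n6, n7, n8, n9, n10

Start at n8.
Its neighbours: n6.
Then their neighbours: n7, n10.
Then next layer: n1, n2, n5.
Then next layer: n9.
Then next layer: n4.
Then next layer: n3.
Every vertex is now reached.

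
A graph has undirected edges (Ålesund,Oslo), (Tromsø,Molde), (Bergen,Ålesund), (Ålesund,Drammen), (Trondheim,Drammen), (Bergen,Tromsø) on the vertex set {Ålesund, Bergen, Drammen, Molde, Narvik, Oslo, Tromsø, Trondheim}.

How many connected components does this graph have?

2

From Ålesund: component {Ålesund, Bergen, Drammen, Molde, Oslo, Tromsø, Trondheim}.
From Narvik: component {Narvik}.
That's 2 components.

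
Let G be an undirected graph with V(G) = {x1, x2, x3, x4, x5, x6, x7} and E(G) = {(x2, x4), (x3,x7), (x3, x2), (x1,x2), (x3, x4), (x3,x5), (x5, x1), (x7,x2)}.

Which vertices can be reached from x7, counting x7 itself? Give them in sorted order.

Start at x7.
Its neighbours: x2, x3.
Then their neighbours: x1, x4, x5.
Nothing further is reachable.

x1, x2, x3, x4, x5, x7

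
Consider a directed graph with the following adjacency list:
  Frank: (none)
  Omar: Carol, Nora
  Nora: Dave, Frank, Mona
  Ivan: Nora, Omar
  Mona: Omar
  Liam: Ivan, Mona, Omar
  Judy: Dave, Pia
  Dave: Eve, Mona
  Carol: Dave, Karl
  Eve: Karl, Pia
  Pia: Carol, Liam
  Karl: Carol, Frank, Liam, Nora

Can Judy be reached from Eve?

No

Explore from Eve.
Distance 1: reach Karl, Pia.
Distance 2: reach Carol, Frank, Liam, Nora.
Distance 3: reach Dave, Ivan, Mona, Omar.
The search from Eve is exhausted; no directed path reaches Judy.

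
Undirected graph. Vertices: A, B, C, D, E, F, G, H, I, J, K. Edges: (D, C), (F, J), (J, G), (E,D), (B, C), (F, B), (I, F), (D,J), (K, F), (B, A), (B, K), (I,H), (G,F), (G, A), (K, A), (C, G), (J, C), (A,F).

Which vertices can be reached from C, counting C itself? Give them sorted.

Start at C.
Its neighbours: B, D, G, J.
Then their neighbours: A, E, F, K.
Then next layer: I.
Then next layer: H.
Every vertex is now reached.

A, B, C, D, E, F, G, H, I, J, K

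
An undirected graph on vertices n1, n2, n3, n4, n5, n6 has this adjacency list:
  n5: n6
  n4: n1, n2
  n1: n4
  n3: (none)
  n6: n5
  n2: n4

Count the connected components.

3

From n1: component {n1, n2, n4}.
From n3: component {n3}.
From n5: component {n5, n6}.
That's 3 components.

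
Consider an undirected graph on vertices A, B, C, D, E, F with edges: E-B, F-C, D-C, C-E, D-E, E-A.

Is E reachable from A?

Yes

Explore from A.
Distance 1: reach E.
Found E.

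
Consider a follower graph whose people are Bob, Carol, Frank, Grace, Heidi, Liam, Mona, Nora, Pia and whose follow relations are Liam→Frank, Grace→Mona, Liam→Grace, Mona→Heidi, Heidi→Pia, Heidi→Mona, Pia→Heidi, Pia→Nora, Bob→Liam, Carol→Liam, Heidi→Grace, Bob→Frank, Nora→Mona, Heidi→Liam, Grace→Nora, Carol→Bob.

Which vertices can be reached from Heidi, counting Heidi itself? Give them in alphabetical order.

Frank, Grace, Heidi, Liam, Mona, Nora, Pia

Start at Heidi.
Its neighbours: Grace, Liam, Mona, Pia.
Then their neighbours: Frank, Nora.
Nothing further is reachable.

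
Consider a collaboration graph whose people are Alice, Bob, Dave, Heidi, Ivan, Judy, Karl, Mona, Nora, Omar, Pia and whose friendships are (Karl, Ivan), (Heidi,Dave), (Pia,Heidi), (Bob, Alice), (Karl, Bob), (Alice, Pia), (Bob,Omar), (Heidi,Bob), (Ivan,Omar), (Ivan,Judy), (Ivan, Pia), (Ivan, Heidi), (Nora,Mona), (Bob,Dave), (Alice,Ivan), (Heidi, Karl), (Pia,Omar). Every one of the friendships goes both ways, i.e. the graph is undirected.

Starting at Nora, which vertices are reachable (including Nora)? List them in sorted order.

Mona, Nora

Start at Nora.
Its neighbours: Mona.
Nothing further is reachable.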